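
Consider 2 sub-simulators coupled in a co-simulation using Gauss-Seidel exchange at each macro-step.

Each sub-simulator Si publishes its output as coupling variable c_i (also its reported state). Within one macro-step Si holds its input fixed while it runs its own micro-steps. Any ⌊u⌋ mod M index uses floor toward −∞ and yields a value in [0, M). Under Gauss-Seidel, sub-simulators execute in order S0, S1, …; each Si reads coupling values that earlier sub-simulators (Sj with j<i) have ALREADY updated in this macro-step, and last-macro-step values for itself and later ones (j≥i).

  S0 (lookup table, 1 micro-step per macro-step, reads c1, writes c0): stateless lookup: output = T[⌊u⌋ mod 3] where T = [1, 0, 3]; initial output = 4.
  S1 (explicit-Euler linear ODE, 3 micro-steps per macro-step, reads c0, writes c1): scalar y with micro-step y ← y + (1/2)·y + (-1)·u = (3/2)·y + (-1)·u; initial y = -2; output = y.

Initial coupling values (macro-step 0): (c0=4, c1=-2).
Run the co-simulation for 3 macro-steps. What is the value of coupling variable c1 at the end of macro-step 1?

c1 at macro-step 1 = -27/4

macro 1: S0 reads c1=-2 → after 1×micro: 0; S1 reads c0=0 → after 3×micro: -27/4 ⇒ (c0=0, c1=-27/4)
macro 2: S0 reads c1=-27/4 → after 1×micro: 3; S1 reads c0=3 → after 3×micro: -1185/32 ⇒ (c0=3, c1=-1185/32)
macro 3: S0 reads c1=-1185/32 → after 1×micro: 0; S1 reads c0=0 → after 3×micro: -31995/256 ⇒ (c0=0, c1=-31995/256)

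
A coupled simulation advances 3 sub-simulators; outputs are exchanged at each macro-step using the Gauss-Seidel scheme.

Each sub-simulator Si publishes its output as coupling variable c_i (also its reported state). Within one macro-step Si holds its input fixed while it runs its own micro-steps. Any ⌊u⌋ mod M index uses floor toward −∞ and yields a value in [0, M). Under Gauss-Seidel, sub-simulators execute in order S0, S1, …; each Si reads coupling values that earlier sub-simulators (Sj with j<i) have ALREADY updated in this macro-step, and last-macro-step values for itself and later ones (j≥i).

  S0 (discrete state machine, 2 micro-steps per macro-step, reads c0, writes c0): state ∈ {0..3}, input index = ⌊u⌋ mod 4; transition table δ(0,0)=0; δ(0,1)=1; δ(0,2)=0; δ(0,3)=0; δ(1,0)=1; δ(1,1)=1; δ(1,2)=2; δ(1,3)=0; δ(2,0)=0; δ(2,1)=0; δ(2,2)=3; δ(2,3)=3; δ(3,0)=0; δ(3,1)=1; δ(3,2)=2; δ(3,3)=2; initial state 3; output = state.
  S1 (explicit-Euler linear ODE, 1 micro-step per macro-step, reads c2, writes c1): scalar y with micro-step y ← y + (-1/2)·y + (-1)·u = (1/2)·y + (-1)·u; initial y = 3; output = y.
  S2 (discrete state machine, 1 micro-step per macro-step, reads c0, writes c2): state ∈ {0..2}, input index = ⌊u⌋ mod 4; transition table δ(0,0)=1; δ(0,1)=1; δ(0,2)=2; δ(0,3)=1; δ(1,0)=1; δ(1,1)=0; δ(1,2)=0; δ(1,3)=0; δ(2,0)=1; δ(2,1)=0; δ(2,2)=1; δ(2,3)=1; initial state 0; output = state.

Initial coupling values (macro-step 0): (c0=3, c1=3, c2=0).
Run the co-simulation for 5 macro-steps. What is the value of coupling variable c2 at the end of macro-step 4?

c2 at macro-step 4 = 0

macro 1: S0 reads c0=3 → after 2×micro: 3; S1 reads c2=0 → after 1×micro: 3/2; S2 reads c0=3 → after 1×micro: 1 ⇒ (c0=3, c1=3/2, c2=1)
macro 2: S0 reads c0=3 → after 2×micro: 3; S1 reads c2=1 → after 1×micro: -1/4; S2 reads c0=3 → after 1×micro: 0 ⇒ (c0=3, c1=-1/4, c2=0)
macro 3: S0 reads c0=3 → after 2×micro: 3; S1 reads c2=0 → after 1×micro: -1/8; S2 reads c0=3 → after 1×micro: 1 ⇒ (c0=3, c1=-1/8, c2=1)
macro 4: S0 reads c0=3 → after 2×micro: 3; S1 reads c2=1 → after 1×micro: -17/16; S2 reads c0=3 → after 1×micro: 0 ⇒ (c0=3, c1=-17/16, c2=0)
macro 5: S0 reads c0=3 → after 2×micro: 3; S1 reads c2=0 → after 1×micro: -17/32; S2 reads c0=3 → after 1×micro: 1 ⇒ (c0=3, c1=-17/32, c2=1)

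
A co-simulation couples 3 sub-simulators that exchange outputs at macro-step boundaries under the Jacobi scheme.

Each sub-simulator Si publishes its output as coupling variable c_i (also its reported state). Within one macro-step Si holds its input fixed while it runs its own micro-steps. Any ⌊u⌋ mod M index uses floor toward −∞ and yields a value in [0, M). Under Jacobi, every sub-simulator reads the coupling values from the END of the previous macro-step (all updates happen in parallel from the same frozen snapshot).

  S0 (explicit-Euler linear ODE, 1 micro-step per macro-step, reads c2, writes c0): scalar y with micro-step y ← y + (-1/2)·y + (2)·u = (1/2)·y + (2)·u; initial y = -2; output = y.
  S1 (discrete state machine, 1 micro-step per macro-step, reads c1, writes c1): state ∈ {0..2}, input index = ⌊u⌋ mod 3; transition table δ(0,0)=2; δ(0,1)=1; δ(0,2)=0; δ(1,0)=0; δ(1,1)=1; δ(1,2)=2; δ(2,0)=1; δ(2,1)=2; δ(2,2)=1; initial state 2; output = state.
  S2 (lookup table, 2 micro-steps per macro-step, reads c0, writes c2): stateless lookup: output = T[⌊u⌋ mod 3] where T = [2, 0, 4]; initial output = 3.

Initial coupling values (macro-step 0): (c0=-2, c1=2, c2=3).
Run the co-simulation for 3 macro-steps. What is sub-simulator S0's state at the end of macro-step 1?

macro 1: S0 reads c2=3 → after 1×micro: 5; S1 reads c1=2 → after 1×micro: 1; S2 reads c0=-2 → after 2×micro: 0 ⇒ (c0=5, c1=1, c2=0)
macro 2: S0 reads c2=0 → after 1×micro: 5/2; S1 reads c1=1 → after 1×micro: 1; S2 reads c0=5 → after 2×micro: 4 ⇒ (c0=5/2, c1=1, c2=4)
macro 3: S0 reads c2=4 → after 1×micro: 37/4; S1 reads c1=1 → after 1×micro: 1; S2 reads c0=5/2 → after 2×micro: 4 ⇒ (c0=37/4, c1=1, c2=4)

S0 state at macro-step 1 = 5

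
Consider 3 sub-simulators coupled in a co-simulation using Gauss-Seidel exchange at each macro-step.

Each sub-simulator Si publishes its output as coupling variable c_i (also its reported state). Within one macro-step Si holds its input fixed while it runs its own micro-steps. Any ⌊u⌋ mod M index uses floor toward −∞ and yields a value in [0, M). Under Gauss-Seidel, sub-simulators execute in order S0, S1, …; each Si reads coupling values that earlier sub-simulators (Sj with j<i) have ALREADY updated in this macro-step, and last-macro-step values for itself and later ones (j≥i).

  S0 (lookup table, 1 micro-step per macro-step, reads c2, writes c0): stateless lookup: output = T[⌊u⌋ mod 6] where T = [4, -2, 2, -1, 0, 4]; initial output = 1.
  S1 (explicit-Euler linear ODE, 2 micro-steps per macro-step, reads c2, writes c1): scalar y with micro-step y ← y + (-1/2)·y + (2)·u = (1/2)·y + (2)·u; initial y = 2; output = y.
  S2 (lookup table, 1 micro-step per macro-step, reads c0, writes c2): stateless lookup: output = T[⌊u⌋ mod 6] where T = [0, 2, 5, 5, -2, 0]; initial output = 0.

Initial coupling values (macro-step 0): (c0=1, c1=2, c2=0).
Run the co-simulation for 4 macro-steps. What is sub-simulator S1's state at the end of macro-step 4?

S1 state at macro-step 4 = -815/128

macro 1: S0 reads c2=0 → after 1×micro: 4; S1 reads c2=0 → after 2×micro: 1/2; S2 reads c0=4 → after 1×micro: -2 ⇒ (c0=4, c1=1/2, c2=-2)
macro 2: S0 reads c2=-2 → after 1×micro: 0; S1 reads c2=-2 → after 2×micro: -47/8; S2 reads c0=0 → after 1×micro: 0 ⇒ (c0=0, c1=-47/8, c2=0)
macro 3: S0 reads c2=0 → after 1×micro: 4; S1 reads c2=0 → after 2×micro: -47/32; S2 reads c0=4 → after 1×micro: -2 ⇒ (c0=4, c1=-47/32, c2=-2)
macro 4: S0 reads c2=-2 → after 1×micro: 0; S1 reads c2=-2 → after 2×micro: -815/128; S2 reads c0=0 → after 1×micro: 0 ⇒ (c0=0, c1=-815/128, c2=0)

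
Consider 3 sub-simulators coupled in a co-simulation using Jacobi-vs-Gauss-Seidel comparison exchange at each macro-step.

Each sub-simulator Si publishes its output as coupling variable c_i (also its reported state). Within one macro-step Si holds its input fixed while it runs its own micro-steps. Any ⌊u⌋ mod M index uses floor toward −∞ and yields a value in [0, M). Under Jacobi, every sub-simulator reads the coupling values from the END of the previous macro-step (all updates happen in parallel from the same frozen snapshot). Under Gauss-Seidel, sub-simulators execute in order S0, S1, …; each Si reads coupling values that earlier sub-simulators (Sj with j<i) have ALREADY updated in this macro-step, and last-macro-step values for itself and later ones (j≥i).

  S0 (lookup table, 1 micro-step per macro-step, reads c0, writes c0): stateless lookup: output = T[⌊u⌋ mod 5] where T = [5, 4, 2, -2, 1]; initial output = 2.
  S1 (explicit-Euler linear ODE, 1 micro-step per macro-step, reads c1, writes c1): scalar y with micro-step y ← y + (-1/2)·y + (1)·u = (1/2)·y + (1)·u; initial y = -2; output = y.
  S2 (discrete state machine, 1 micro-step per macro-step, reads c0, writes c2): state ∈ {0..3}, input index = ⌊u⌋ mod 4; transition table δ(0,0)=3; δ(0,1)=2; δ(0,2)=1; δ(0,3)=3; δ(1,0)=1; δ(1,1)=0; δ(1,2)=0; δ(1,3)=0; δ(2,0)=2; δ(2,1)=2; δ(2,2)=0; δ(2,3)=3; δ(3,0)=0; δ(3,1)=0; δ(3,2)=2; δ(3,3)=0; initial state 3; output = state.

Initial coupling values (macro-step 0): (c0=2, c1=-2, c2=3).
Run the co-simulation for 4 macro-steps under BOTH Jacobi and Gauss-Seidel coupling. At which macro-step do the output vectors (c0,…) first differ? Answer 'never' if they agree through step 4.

[Jacobi] macro 1: S0 reads c0=2 → after 1×micro: 2; S1 reads c1=-2 → after 1×micro: -3; S2 reads c0=2 → after 1×micro: 2 ⇒ (c0=2, c1=-3, c2=2)
[Jacobi] macro 2: S0 reads c0=2 → after 1×micro: 2; S1 reads c1=-3 → after 1×micro: -9/2; S2 reads c0=2 → after 1×micro: 0 ⇒ (c0=2, c1=-9/2, c2=0)
[Jacobi] macro 3: S0 reads c0=2 → after 1×micro: 2; S1 reads c1=-9/2 → after 1×micro: -27/4; S2 reads c0=2 → after 1×micro: 1 ⇒ (c0=2, c1=-27/4, c2=1)
[Jacobi] macro 4: S0 reads c0=2 → after 1×micro: 2; S1 reads c1=-27/4 → after 1×micro: -81/8; S2 reads c0=2 → after 1×micro: 0 ⇒ (c0=2, c1=-81/8, c2=0)
[Gauss-Seidel] macro 1: S0 reads c0=2 → after 1×micro: 2; S1 reads c1=-2 → after 1×micro: -3; S2 reads c0=2 → after 1×micro: 2 ⇒ (c0=2, c1=-3, c2=2)
[Gauss-Seidel] macro 2: S0 reads c0=2 → after 1×micro: 2; S1 reads c1=-3 → after 1×micro: -9/2; S2 reads c0=2 → after 1×micro: 0 ⇒ (c0=2, c1=-9/2, c2=0)
[Gauss-Seidel] macro 3: S0 reads c0=2 → after 1×micro: 2; S1 reads c1=-9/2 → after 1×micro: -27/4; S2 reads c0=2 → after 1×micro: 1 ⇒ (c0=2, c1=-27/4, c2=1)
[Gauss-Seidel] macro 4: S0 reads c0=2 → after 1×micro: 2; S1 reads c1=-27/4 → after 1×micro: -81/8; S2 reads c0=2 → after 1×micro: 0 ⇒ (c0=2, c1=-81/8, c2=0)

first divergence at macro-step: never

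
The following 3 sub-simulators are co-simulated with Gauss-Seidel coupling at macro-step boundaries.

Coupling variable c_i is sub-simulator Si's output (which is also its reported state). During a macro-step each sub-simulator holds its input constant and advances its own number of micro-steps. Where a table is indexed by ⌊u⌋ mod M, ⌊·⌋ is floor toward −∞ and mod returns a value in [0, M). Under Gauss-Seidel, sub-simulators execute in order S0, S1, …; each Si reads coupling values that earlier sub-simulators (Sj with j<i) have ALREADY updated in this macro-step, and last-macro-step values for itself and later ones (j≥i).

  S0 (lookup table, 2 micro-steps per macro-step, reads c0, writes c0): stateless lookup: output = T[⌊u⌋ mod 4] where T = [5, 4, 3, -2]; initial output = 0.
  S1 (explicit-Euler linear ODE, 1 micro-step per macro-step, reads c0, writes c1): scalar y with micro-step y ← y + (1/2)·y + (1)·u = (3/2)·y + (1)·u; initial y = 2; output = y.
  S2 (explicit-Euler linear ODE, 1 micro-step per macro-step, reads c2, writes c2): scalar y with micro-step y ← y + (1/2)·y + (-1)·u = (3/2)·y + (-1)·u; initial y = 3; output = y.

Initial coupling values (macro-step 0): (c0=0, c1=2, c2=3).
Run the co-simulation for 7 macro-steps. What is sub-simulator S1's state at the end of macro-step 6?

S1 state at macro-step 6 = 947/8

macro 1: S0 reads c0=0 → after 2×micro: 5; S1 reads c0=5 → after 1×micro: 8; S2 reads c2=3 → after 1×micro: 3/2 ⇒ (c0=5, c1=8, c2=3/2)
macro 2: S0 reads c0=5 → after 2×micro: 4; S1 reads c0=4 → after 1×micro: 16; S2 reads c2=3/2 → after 1×micro: 3/4 ⇒ (c0=4, c1=16, c2=3/4)
macro 3: S0 reads c0=4 → after 2×micro: 5; S1 reads c0=5 → after 1×micro: 29; S2 reads c2=3/4 → after 1×micro: 3/8 ⇒ (c0=5, c1=29, c2=3/8)
macro 4: S0 reads c0=5 → after 2×micro: 4; S1 reads c0=4 → after 1×micro: 95/2; S2 reads c2=3/8 → after 1×micro: 3/16 ⇒ (c0=4, c1=95/2, c2=3/16)
macro 5: S0 reads c0=4 → after 2×micro: 5; S1 reads c0=5 → after 1×micro: 305/4; S2 reads c2=3/16 → after 1×micro: 3/32 ⇒ (c0=5, c1=305/4, c2=3/32)
macro 6: S0 reads c0=5 → after 2×micro: 4; S1 reads c0=4 → after 1×micro: 947/8; S2 reads c2=3/32 → after 1×micro: 3/64 ⇒ (c0=4, c1=947/8, c2=3/64)
macro 7: S0 reads c0=4 → after 2×micro: 5; S1 reads c0=5 → after 1×micro: 2921/16; S2 reads c2=3/64 → after 1×micro: 3/128 ⇒ (c0=5, c1=2921/16, c2=3/128)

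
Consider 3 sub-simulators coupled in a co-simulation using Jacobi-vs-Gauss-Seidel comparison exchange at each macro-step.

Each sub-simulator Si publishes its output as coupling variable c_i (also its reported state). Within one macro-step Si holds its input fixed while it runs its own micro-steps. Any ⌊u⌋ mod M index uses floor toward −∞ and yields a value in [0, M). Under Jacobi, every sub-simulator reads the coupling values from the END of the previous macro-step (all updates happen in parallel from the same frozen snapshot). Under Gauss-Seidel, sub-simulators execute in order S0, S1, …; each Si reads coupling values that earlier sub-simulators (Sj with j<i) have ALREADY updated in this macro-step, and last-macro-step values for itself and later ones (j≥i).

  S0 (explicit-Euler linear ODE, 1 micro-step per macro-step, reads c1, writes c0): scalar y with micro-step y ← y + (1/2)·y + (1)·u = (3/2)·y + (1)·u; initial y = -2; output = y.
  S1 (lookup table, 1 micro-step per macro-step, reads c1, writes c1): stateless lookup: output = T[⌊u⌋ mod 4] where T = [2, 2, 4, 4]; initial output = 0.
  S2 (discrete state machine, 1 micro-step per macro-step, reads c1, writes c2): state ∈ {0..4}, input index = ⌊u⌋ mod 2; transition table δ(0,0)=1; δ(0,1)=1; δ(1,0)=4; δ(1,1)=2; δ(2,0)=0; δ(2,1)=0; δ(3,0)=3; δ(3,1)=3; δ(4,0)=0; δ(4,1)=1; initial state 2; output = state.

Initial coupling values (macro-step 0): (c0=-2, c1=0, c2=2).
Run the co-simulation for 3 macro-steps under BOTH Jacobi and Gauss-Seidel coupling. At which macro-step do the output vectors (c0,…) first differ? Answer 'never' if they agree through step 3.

[Jacobi] macro 1: S0 reads c1=0 → after 1×micro: -3; S1 reads c1=0 → after 1×micro: 2; S2 reads c1=0 → after 1×micro: 0 ⇒ (c0=-3, c1=2, c2=0)
[Jacobi] macro 2: S0 reads c1=2 → after 1×micro: -5/2; S1 reads c1=2 → after 1×micro: 4; S2 reads c1=2 → after 1×micro: 1 ⇒ (c0=-5/2, c1=4, c2=1)
[Jacobi] macro 3: S0 reads c1=4 → after 1×micro: 1/4; S1 reads c1=4 → after 1×micro: 2; S2 reads c1=4 → after 1×micro: 4 ⇒ (c0=1/4, c1=2, c2=4)
[Gauss-Seidel] macro 1: S0 reads c1=0 → after 1×micro: -3; S1 reads c1=0 → after 1×micro: 2; S2 reads c1=2 → after 1×micro: 0 ⇒ (c0=-3, c1=2, c2=0)
[Gauss-Seidel] macro 2: S0 reads c1=2 → after 1×micro: -5/2; S1 reads c1=2 → after 1×micro: 4; S2 reads c1=4 → after 1×micro: 1 ⇒ (c0=-5/2, c1=4, c2=1)
[Gauss-Seidel] macro 3: S0 reads c1=4 → after 1×micro: 1/4; S1 reads c1=4 → after 1×micro: 2; S2 reads c1=2 → after 1×micro: 4 ⇒ (c0=1/4, c1=2, c2=4)

first divergence at macro-step: never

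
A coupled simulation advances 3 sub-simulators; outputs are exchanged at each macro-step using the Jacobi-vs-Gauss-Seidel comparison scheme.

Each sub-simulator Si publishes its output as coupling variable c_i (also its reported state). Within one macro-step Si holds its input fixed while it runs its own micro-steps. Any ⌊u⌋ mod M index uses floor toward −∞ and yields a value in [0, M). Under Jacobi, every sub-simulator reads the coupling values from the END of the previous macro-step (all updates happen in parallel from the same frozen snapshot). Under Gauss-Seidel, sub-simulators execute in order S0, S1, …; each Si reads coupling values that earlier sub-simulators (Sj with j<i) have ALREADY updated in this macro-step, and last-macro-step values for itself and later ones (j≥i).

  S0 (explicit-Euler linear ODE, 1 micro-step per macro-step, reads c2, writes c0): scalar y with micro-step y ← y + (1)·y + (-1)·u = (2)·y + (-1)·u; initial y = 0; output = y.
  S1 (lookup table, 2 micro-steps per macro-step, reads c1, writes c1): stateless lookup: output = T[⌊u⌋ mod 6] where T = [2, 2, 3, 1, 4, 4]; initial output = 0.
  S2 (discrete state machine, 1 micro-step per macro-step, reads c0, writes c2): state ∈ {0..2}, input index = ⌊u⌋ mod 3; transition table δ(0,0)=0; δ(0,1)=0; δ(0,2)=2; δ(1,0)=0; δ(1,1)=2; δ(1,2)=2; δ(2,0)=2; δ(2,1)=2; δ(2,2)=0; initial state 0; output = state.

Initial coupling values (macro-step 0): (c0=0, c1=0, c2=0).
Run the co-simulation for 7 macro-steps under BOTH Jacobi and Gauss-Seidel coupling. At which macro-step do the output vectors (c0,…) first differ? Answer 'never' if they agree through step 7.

first divergence at macro-step: never

[Jacobi] macro 1: S0 reads c2=0 → after 1×micro: 0; S1 reads c1=0 → after 2×micro: 2; S2 reads c0=0 → after 1×micro: 0 ⇒ (c0=0, c1=2, c2=0)
[Jacobi] macro 2: S0 reads c2=0 → after 1×micro: 0; S1 reads c1=2 → after 2×micro: 3; S2 reads c0=0 → after 1×micro: 0 ⇒ (c0=0, c1=3, c2=0)
[Jacobi] macro 3: S0 reads c2=0 → after 1×micro: 0; S1 reads c1=3 → after 2×micro: 1; S2 reads c0=0 → after 1×micro: 0 ⇒ (c0=0, c1=1, c2=0)
[Jacobi] macro 4: S0 reads c2=0 → after 1×micro: 0; S1 reads c1=1 → after 2×micro: 2; S2 reads c0=0 → after 1×micro: 0 ⇒ (c0=0, c1=2, c2=0)
[Jacobi] macro 5: S0 reads c2=0 → after 1×micro: 0; S1 reads c1=2 → after 2×micro: 3; S2 reads c0=0 → after 1×micro: 0 ⇒ (c0=0, c1=3, c2=0)
[Jacobi] macro 6: S0 reads c2=0 → after 1×micro: 0; S1 reads c1=3 → after 2×micro: 1; S2 reads c0=0 → after 1×micro: 0 ⇒ (c0=0, c1=1, c2=0)
[Jacobi] macro 7: S0 reads c2=0 → after 1×micro: 0; S1 reads c1=1 → after 2×micro: 2; S2 reads c0=0 → after 1×micro: 0 ⇒ (c0=0, c1=2, c2=0)
[Gauss-Seidel] macro 1: S0 reads c2=0 → after 1×micro: 0; S1 reads c1=0 → after 2×micro: 2; S2 reads c0=0 → after 1×micro: 0 ⇒ (c0=0, c1=2, c2=0)
[Gauss-Seidel] macro 2: S0 reads c2=0 → after 1×micro: 0; S1 reads c1=2 → after 2×micro: 3; S2 reads c0=0 → after 1×micro: 0 ⇒ (c0=0, c1=3, c2=0)
[Gauss-Seidel] macro 3: S0 reads c2=0 → after 1×micro: 0; S1 reads c1=3 → after 2×micro: 1; S2 reads c0=0 → after 1×micro: 0 ⇒ (c0=0, c1=1, c2=0)
[Gauss-Seidel] macro 4: S0 reads c2=0 → after 1×micro: 0; S1 reads c1=1 → after 2×micro: 2; S2 reads c0=0 → after 1×micro: 0 ⇒ (c0=0, c1=2, c2=0)
[Gauss-Seidel] macro 5: S0 reads c2=0 → after 1×micro: 0; S1 reads c1=2 → after 2×micro: 3; S2 reads c0=0 → after 1×micro: 0 ⇒ (c0=0, c1=3, c2=0)
[Gauss-Seidel] macro 6: S0 reads c2=0 → after 1×micro: 0; S1 reads c1=3 → after 2×micro: 1; S2 reads c0=0 → after 1×micro: 0 ⇒ (c0=0, c1=1, c2=0)
[Gauss-Seidel] macro 7: S0 reads c2=0 → after 1×micro: 0; S1 reads c1=1 → after 2×micro: 2; S2 reads c0=0 → after 1×micro: 0 ⇒ (c0=0, c1=2, c2=0)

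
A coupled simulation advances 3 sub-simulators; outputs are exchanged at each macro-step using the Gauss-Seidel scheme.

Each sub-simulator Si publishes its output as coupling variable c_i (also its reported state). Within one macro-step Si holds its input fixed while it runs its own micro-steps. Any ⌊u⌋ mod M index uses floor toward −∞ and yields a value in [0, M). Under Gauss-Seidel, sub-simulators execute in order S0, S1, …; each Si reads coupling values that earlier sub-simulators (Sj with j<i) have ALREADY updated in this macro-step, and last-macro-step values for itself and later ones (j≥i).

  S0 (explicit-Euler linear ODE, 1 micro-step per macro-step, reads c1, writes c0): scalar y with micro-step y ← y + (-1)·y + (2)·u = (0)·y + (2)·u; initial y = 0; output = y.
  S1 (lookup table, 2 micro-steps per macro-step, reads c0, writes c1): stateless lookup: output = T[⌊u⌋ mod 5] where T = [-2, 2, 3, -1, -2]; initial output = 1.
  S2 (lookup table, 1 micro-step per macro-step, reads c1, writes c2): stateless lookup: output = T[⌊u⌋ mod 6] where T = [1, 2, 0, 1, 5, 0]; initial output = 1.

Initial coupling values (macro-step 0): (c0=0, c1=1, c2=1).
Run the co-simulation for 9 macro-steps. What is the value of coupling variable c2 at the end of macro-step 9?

c2 at macro-step 9 = 5

macro 1: S0 reads c1=1 → after 1×micro: 2; S1 reads c0=2 → after 2×micro: 3; S2 reads c1=3 → after 1×micro: 1 ⇒ (c0=2, c1=3, c2=1)
macro 2: S0 reads c1=3 → after 1×micro: 6; S1 reads c0=6 → after 2×micro: 2; S2 reads c1=2 → after 1×micro: 0 ⇒ (c0=6, c1=2, c2=0)
macro 3: S0 reads c1=2 → after 1×micro: 4; S1 reads c0=4 → after 2×micro: -2; S2 reads c1=-2 → after 1×micro: 5 ⇒ (c0=4, c1=-2, c2=5)
macro 4: S0 reads c1=-2 → after 1×micro: -4; S1 reads c0=-4 → after 2×micro: 2; S2 reads c1=2 → after 1×micro: 0 ⇒ (c0=-4, c1=2, c2=0)
macro 5: S0 reads c1=2 → after 1×micro: 4; S1 reads c0=4 → after 2×micro: -2; S2 reads c1=-2 → after 1×micro: 5 ⇒ (c0=4, c1=-2, c2=5)
macro 6: S0 reads c1=-2 → after 1×micro: -4; S1 reads c0=-4 → after 2×micro: 2; S2 reads c1=2 → after 1×micro: 0 ⇒ (c0=-4, c1=2, c2=0)
macro 7: S0 reads c1=2 → after 1×micro: 4; S1 reads c0=4 → after 2×micro: -2; S2 reads c1=-2 → after 1×micro: 5 ⇒ (c0=4, c1=-2, c2=5)
macro 8: S0 reads c1=-2 → after 1×micro: -4; S1 reads c0=-4 → after 2×micro: 2; S2 reads c1=2 → after 1×micro: 0 ⇒ (c0=-4, c1=2, c2=0)
macro 9: S0 reads c1=2 → after 1×micro: 4; S1 reads c0=4 → after 2×micro: -2; S2 reads c1=-2 → after 1×micro: 5 ⇒ (c0=4, c1=-2, c2=5)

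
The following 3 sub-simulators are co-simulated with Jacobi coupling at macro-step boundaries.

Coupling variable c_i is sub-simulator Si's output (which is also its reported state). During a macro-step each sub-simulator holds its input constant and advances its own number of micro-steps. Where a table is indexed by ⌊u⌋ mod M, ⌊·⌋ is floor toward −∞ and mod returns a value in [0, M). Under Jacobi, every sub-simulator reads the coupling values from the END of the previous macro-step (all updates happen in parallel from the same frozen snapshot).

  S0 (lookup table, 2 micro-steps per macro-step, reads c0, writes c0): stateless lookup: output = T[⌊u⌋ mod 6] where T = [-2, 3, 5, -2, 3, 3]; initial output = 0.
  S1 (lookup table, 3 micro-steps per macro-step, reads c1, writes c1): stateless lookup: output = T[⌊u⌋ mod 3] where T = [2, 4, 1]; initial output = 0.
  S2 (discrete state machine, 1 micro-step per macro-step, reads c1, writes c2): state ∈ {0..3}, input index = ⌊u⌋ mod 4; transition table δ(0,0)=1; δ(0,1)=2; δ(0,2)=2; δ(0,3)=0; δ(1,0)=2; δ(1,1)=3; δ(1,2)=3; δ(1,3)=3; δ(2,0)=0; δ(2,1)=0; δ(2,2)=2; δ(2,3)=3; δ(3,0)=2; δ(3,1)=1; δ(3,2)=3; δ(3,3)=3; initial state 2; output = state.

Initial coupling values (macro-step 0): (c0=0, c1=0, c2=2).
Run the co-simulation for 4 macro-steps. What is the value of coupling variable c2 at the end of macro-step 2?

c2 at macro-step 2 = 2

macro 1: S0 reads c0=0 → after 2×micro: -2; S1 reads c1=0 → after 3×micro: 2; S2 reads c1=0 → after 1×micro: 0 ⇒ (c0=-2, c1=2, c2=0)
macro 2: S0 reads c0=-2 → after 2×micro: 3; S1 reads c1=2 → after 3×micro: 1; S2 reads c1=2 → after 1×micro: 2 ⇒ (c0=3, c1=1, c2=2)
macro 3: S0 reads c0=3 → after 2×micro: -2; S1 reads c1=1 → after 3×micro: 4; S2 reads c1=1 → after 1×micro: 0 ⇒ (c0=-2, c1=4, c2=0)
macro 4: S0 reads c0=-2 → after 2×micro: 3; S1 reads c1=4 → after 3×micro: 4; S2 reads c1=4 → after 1×micro: 1 ⇒ (c0=3, c1=4, c2=1)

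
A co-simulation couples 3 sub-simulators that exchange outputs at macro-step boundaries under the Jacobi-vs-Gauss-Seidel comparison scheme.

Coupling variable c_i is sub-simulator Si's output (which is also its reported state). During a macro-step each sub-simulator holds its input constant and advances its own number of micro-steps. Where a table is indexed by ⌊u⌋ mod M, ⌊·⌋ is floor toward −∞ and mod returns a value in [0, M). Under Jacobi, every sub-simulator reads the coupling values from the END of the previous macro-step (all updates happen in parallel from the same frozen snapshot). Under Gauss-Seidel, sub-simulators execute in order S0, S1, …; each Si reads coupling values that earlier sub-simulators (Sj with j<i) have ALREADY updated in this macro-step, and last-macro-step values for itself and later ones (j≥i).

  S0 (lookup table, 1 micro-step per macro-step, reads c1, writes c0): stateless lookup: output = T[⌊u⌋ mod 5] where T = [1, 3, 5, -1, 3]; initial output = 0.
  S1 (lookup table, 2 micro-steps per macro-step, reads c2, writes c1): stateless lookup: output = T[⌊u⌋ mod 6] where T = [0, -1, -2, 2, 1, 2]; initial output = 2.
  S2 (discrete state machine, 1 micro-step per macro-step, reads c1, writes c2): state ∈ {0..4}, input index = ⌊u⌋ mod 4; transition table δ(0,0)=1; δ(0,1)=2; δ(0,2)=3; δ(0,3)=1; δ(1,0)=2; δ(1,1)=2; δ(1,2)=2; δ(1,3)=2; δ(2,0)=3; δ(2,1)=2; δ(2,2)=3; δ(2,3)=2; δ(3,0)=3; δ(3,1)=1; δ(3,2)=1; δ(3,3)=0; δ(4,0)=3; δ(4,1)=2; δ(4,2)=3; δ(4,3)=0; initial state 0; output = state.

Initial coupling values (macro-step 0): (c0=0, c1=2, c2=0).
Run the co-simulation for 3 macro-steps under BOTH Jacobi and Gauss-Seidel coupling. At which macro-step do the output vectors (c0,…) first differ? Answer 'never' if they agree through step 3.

[Jacobi] macro 1: S0 reads c1=2 → after 1×micro: 5; S1 reads c2=0 → after 2×micro: 0; S2 reads c1=2 → after 1×micro: 3 ⇒ (c0=5, c1=0, c2=3)
[Jacobi] macro 2: S0 reads c1=0 → after 1×micro: 1; S1 reads c2=3 → after 2×micro: 2; S2 reads c1=0 → after 1×micro: 3 ⇒ (c0=1, c1=2, c2=3)
[Jacobi] macro 3: S0 reads c1=2 → after 1×micro: 5; S1 reads c2=3 → after 2×micro: 2; S2 reads c1=2 → after 1×micro: 1 ⇒ (c0=5, c1=2, c2=1)
[Gauss-Seidel] macro 1: S0 reads c1=2 → after 1×micro: 5; S1 reads c2=0 → after 2×micro: 0; S2 reads c1=0 → after 1×micro: 1 ⇒ (c0=5, c1=0, c2=1)
[Gauss-Seidel] macro 2: S0 reads c1=0 → after 1×micro: 1; S1 reads c2=1 → after 2×micro: -1; S2 reads c1=-1 → after 1×micro: 2 ⇒ (c0=1, c1=-1, c2=2)
[Gauss-Seidel] macro 3: S0 reads c1=-1 → after 1×micro: 3; S1 reads c2=2 → after 2×micro: -2; S2 reads c1=-2 → after 1×micro: 3 ⇒ (c0=3, c1=-2, c2=3)

first divergence at macro-step: 1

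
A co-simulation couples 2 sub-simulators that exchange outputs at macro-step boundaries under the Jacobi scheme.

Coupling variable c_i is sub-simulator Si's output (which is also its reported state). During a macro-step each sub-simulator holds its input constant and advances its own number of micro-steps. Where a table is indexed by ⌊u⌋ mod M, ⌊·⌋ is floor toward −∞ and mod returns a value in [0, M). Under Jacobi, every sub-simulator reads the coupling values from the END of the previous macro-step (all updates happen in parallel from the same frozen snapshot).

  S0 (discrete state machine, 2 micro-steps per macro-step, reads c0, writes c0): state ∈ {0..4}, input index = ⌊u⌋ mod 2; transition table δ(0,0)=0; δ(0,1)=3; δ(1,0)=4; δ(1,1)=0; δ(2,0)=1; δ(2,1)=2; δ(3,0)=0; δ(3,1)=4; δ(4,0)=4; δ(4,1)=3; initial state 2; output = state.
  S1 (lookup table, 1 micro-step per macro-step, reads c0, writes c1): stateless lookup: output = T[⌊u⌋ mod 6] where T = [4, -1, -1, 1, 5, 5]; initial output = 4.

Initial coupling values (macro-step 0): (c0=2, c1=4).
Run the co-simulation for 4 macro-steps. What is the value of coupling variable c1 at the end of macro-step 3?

macro 1: S0 reads c0=2 → after 2×micro: 4; S1 reads c0=2 → after 1×micro: -1 ⇒ (c0=4, c1=-1)
macro 2: S0 reads c0=4 → after 2×micro: 4; S1 reads c0=4 → after 1×micro: 5 ⇒ (c0=4, c1=5)
macro 3: S0 reads c0=4 → after 2×micro: 4; S1 reads c0=4 → after 1×micro: 5 ⇒ (c0=4, c1=5)
macro 4: S0 reads c0=4 → after 2×micro: 4; S1 reads c0=4 → after 1×micro: 5 ⇒ (c0=4, c1=5)

c1 at macro-step 3 = 5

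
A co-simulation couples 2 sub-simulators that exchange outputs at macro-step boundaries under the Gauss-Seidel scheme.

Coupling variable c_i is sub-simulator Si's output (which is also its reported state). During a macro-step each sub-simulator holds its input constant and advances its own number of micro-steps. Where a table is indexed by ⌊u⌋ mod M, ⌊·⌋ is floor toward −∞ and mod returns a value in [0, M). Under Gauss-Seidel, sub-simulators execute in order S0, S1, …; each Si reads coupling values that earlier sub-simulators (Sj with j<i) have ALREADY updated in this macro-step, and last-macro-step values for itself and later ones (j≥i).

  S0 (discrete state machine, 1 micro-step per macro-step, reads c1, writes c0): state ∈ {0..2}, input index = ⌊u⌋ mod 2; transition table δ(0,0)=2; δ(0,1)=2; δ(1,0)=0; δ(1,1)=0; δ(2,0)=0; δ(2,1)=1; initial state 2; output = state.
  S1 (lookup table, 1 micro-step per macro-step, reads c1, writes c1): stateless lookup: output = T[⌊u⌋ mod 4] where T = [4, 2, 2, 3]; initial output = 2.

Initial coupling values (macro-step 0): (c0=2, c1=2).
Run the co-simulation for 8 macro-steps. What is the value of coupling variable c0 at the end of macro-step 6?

macro 1: S0 reads c1=2 → after 1×micro: 0; S1 reads c1=2 → after 1×micro: 2 ⇒ (c0=0, c1=2)
macro 2: S0 reads c1=2 → after 1×micro: 2; S1 reads c1=2 → after 1×micro: 2 ⇒ (c0=2, c1=2)
macro 3: S0 reads c1=2 → after 1×micro: 0; S1 reads c1=2 → after 1×micro: 2 ⇒ (c0=0, c1=2)
macro 4: S0 reads c1=2 → after 1×micro: 2; S1 reads c1=2 → after 1×micro: 2 ⇒ (c0=2, c1=2)
macro 5: S0 reads c1=2 → after 1×micro: 0; S1 reads c1=2 → after 1×micro: 2 ⇒ (c0=0, c1=2)
macro 6: S0 reads c1=2 → after 1×micro: 2; S1 reads c1=2 → after 1×micro: 2 ⇒ (c0=2, c1=2)
macro 7: S0 reads c1=2 → after 1×micro: 0; S1 reads c1=2 → after 1×micro: 2 ⇒ (c0=0, c1=2)
macro 8: S0 reads c1=2 → after 1×micro: 2; S1 reads c1=2 → after 1×micro: 2 ⇒ (c0=2, c1=2)

c0 at macro-step 6 = 2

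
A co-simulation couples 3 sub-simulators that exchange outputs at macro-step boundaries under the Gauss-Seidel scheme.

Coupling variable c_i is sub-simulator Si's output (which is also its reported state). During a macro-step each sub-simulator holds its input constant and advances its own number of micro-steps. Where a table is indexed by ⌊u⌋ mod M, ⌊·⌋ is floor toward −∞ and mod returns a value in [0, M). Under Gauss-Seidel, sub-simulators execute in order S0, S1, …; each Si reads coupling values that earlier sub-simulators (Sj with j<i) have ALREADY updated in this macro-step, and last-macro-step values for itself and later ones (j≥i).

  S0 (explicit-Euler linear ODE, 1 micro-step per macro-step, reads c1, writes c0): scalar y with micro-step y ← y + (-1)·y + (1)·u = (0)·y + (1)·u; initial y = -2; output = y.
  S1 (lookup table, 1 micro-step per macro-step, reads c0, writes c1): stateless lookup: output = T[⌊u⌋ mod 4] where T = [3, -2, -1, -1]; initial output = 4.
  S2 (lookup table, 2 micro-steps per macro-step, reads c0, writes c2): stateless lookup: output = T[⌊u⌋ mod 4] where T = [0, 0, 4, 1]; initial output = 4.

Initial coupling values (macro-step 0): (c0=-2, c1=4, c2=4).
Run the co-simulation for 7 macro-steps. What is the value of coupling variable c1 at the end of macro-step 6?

macro 1: S0 reads c1=4 → after 1×micro: 4; S1 reads c0=4 → after 1×micro: 3; S2 reads c0=4 → after 2×micro: 0 ⇒ (c0=4, c1=3, c2=0)
macro 2: S0 reads c1=3 → after 1×micro: 3; S1 reads c0=3 → after 1×micro: -1; S2 reads c0=3 → after 2×micro: 1 ⇒ (c0=3, c1=-1, c2=1)
macro 3: S0 reads c1=-1 → after 1×micro: -1; S1 reads c0=-1 → after 1×micro: -1; S2 reads c0=-1 → after 2×micro: 1 ⇒ (c0=-1, c1=-1, c2=1)
macro 4: S0 reads c1=-1 → after 1×micro: -1; S1 reads c0=-1 → after 1×micro: -1; S2 reads c0=-1 → after 2×micro: 1 ⇒ (c0=-1, c1=-1, c2=1)
macro 5: S0 reads c1=-1 → after 1×micro: -1; S1 reads c0=-1 → after 1×micro: -1; S2 reads c0=-1 → after 2×micro: 1 ⇒ (c0=-1, c1=-1, c2=1)
macro 6: S0 reads c1=-1 → after 1×micro: -1; S1 reads c0=-1 → after 1×micro: -1; S2 reads c0=-1 → after 2×micro: 1 ⇒ (c0=-1, c1=-1, c2=1)
macro 7: S0 reads c1=-1 → after 1×micro: -1; S1 reads c0=-1 → after 1×micro: -1; S2 reads c0=-1 → after 2×micro: 1 ⇒ (c0=-1, c1=-1, c2=1)

c1 at macro-step 6 = -1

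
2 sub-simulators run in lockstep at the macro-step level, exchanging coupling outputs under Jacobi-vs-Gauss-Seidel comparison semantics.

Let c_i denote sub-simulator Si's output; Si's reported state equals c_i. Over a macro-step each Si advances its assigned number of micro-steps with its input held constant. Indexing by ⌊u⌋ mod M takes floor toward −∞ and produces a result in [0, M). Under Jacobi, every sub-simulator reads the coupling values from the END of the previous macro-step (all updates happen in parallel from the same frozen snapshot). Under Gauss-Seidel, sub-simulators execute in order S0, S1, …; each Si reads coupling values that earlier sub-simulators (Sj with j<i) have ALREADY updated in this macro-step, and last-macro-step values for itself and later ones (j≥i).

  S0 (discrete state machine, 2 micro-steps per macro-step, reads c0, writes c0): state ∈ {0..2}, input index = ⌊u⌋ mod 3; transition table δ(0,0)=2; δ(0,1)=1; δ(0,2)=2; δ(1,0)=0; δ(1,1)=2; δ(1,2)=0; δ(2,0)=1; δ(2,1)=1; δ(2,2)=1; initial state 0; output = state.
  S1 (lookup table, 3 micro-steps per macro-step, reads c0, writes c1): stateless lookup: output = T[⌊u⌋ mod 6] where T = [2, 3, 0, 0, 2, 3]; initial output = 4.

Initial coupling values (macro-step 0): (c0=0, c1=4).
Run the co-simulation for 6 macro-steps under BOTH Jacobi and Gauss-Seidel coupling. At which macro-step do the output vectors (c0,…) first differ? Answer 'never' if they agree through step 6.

first divergence at macro-step: 1

[Jacobi] macro 1: S0 reads c0=0 → after 2×micro: 1; S1 reads c0=0 → after 3×micro: 2 ⇒ (c0=1, c1=2)
[Jacobi] macro 2: S0 reads c0=1 → after 2×micro: 1; S1 reads c0=1 → after 3×micro: 3 ⇒ (c0=1, c1=3)
[Jacobi] macro 3: S0 reads c0=1 → after 2×micro: 1; S1 reads c0=1 → after 3×micro: 3 ⇒ (c0=1, c1=3)
[Jacobi] macro 4: S0 reads c0=1 → after 2×micro: 1; S1 reads c0=1 → after 3×micro: 3 ⇒ (c0=1, c1=3)
[Jacobi] macro 5: S0 reads c0=1 → after 2×micro: 1; S1 reads c0=1 → after 3×micro: 3 ⇒ (c0=1, c1=3)
[Jacobi] macro 6: S0 reads c0=1 → after 2×micro: 1; S1 reads c0=1 → after 3×micro: 3 ⇒ (c0=1, c1=3)
[Gauss-Seidel] macro 1: S0 reads c0=0 → after 2×micro: 1; S1 reads c0=1 → after 3×micro: 3 ⇒ (c0=1, c1=3)
[Gauss-Seidel] macro 2: S0 reads c0=1 → after 2×micro: 1; S1 reads c0=1 → after 3×micro: 3 ⇒ (c0=1, c1=3)
[Gauss-Seidel] macro 3: S0 reads c0=1 → after 2×micro: 1; S1 reads c0=1 → after 3×micro: 3 ⇒ (c0=1, c1=3)
[Gauss-Seidel] macro 4: S0 reads c0=1 → after 2×micro: 1; S1 reads c0=1 → after 3×micro: 3 ⇒ (c0=1, c1=3)
[Gauss-Seidel] macro 5: S0 reads c0=1 → after 2×micro: 1; S1 reads c0=1 → after 3×micro: 3 ⇒ (c0=1, c1=3)
[Gauss-Seidel] macro 6: S0 reads c0=1 → after 2×micro: 1; S1 reads c0=1 → after 3×micro: 3 ⇒ (c0=1, c1=3)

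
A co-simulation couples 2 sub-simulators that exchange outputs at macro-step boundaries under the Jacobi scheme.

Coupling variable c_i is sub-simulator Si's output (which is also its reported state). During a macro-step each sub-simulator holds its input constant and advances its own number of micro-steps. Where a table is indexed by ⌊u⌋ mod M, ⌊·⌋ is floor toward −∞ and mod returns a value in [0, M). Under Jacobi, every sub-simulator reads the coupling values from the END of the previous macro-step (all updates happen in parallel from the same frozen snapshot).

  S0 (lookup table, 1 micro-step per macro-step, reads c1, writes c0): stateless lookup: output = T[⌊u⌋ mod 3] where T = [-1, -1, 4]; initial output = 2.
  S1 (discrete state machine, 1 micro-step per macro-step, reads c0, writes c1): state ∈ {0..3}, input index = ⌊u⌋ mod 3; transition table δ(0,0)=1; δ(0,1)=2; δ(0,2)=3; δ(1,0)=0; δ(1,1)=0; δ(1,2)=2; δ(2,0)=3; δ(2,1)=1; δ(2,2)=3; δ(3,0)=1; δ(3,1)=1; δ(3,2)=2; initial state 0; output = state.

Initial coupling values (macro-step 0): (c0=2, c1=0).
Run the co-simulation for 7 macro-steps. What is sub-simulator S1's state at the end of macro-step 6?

macro 1: S0 reads c1=0 → after 1×micro: -1; S1 reads c0=2 → after 1×micro: 3 ⇒ (c0=-1, c1=3)
macro 2: S0 reads c1=3 → after 1×micro: -1; S1 reads c0=-1 → after 1×micro: 2 ⇒ (c0=-1, c1=2)
macro 3: S0 reads c1=2 → after 1×micro: 4; S1 reads c0=-1 → after 1×micro: 3 ⇒ (c0=4, c1=3)
macro 4: S0 reads c1=3 → after 1×micro: -1; S1 reads c0=4 → after 1×micro: 1 ⇒ (c0=-1, c1=1)
macro 5: S0 reads c1=1 → after 1×micro: -1; S1 reads c0=-1 → after 1×micro: 2 ⇒ (c0=-1, c1=2)
macro 6: S0 reads c1=2 → after 1×micro: 4; S1 reads c0=-1 → after 1×micro: 3 ⇒ (c0=4, c1=3)
macro 7: S0 reads c1=3 → after 1×micro: -1; S1 reads c0=4 → after 1×micro: 1 ⇒ (c0=-1, c1=1)

S1 state at macro-step 6 = 3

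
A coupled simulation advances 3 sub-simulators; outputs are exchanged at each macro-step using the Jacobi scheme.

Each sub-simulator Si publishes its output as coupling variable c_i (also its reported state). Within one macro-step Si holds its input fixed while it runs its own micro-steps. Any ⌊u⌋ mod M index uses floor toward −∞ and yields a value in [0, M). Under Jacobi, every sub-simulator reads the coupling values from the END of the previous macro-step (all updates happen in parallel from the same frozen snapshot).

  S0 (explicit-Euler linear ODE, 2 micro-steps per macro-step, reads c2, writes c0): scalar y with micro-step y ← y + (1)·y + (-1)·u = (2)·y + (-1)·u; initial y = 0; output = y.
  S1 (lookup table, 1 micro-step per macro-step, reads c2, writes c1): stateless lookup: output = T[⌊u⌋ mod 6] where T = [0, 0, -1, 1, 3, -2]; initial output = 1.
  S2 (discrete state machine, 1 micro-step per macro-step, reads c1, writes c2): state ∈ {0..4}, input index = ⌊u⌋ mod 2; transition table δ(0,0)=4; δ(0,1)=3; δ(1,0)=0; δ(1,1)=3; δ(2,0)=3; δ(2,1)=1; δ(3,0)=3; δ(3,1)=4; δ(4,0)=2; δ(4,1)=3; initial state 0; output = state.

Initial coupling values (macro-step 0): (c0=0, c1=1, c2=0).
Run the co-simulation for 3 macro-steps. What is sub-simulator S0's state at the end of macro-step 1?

macro 1: S0 reads c2=0 → after 2×micro: 0; S1 reads c2=0 → after 1×micro: 0; S2 reads c1=1 → after 1×micro: 3 ⇒ (c0=0, c1=0, c2=3)
macro 2: S0 reads c2=3 → after 2×micro: -9; S1 reads c2=3 → after 1×micro: 1; S2 reads c1=0 → after 1×micro: 3 ⇒ (c0=-9, c1=1, c2=3)
macro 3: S0 reads c2=3 → after 2×micro: -45; S1 reads c2=3 → after 1×micro: 1; S2 reads c1=1 → after 1×micro: 4 ⇒ (c0=-45, c1=1, c2=4)

S0 state at macro-step 1 = 0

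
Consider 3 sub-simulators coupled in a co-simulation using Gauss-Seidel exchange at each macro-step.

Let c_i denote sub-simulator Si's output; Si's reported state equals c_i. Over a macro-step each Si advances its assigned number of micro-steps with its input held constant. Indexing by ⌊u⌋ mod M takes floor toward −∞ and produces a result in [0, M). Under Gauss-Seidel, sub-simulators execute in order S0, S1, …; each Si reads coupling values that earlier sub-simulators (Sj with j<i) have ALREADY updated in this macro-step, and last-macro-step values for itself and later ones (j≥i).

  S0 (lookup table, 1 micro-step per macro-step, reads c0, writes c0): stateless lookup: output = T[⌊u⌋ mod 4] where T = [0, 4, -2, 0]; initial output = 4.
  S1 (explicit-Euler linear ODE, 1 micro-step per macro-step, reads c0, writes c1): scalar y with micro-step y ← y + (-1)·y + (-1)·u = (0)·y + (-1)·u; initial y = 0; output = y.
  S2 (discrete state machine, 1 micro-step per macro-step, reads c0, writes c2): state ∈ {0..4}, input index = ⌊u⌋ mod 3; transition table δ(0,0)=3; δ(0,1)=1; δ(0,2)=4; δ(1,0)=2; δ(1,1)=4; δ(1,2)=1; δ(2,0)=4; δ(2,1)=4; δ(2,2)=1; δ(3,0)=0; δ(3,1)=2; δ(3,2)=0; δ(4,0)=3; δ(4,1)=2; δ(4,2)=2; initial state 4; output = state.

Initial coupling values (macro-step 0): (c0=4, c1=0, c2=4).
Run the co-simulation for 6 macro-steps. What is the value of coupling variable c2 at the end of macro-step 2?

macro 1: S0 reads c0=4 → after 1×micro: 0; S1 reads c0=0 → after 1×micro: 0; S2 reads c0=0 → after 1×micro: 3 ⇒ (c0=0, c1=0, c2=3)
macro 2: S0 reads c0=0 → after 1×micro: 0; S1 reads c0=0 → after 1×micro: 0; S2 reads c0=0 → after 1×micro: 0 ⇒ (c0=0, c1=0, c2=0)
macro 3: S0 reads c0=0 → after 1×micro: 0; S1 reads c0=0 → after 1×micro: 0; S2 reads c0=0 → after 1×micro: 3 ⇒ (c0=0, c1=0, c2=3)
macro 4: S0 reads c0=0 → after 1×micro: 0; S1 reads c0=0 → after 1×micro: 0; S2 reads c0=0 → after 1×micro: 0 ⇒ (c0=0, c1=0, c2=0)
macro 5: S0 reads c0=0 → after 1×micro: 0; S1 reads c0=0 → after 1×micro: 0; S2 reads c0=0 → after 1×micro: 3 ⇒ (c0=0, c1=0, c2=3)
macro 6: S0 reads c0=0 → after 1×micro: 0; S1 reads c0=0 → after 1×micro: 0; S2 reads c0=0 → after 1×micro: 0 ⇒ (c0=0, c1=0, c2=0)

c2 at macro-step 2 = 0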